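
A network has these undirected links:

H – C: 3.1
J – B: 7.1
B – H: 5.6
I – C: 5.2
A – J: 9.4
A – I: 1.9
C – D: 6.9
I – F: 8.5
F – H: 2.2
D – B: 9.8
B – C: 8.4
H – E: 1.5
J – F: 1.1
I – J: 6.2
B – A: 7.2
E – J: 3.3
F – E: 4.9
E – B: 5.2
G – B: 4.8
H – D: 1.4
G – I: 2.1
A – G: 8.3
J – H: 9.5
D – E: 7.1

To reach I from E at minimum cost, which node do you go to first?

Compare a few routes:
E → H → F → J → I: 1.5+2.2+1.1+6.2 = 11
E → B → G → I: 5.2+4.8+2.1 = 12.1
E → H → C → I: 1.5+3.1+5.2 = 9.8
E → J → I: 3.3+6.2 = 9.5
The minimum is 9.5 via E → J → I.
So from E the first move is to J.

J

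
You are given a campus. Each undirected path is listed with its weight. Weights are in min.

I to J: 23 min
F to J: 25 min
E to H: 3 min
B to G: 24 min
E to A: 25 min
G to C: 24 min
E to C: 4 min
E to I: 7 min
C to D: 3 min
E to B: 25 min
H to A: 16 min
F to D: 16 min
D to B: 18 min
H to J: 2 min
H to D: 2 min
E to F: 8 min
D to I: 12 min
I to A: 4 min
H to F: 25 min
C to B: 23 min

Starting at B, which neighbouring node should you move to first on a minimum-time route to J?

Compare a few routes:
B–D–H–J: 18+2+2 = 22
B–E–H–J: 25+3+2 = 30
Cheapest is B–D–H–J at 22 min.
So from B the first move is to D.

D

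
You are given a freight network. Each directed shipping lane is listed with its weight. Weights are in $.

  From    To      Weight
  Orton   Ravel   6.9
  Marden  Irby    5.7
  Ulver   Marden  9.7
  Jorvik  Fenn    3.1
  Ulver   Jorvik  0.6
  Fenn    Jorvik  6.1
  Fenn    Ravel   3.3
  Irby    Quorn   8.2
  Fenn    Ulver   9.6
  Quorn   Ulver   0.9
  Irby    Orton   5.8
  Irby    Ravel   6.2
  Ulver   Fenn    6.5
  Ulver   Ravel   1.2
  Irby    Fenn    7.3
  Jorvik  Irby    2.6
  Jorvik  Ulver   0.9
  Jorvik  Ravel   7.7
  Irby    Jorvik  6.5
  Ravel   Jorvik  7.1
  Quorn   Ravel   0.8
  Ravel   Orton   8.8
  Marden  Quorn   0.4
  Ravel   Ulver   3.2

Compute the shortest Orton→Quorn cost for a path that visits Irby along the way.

Shortest Orton→Irby: Orton–Ravel–Ulver–Jorvik–Irby = 13.3
Shortest Irby→Quorn: Irby–Quorn = 8.2
Total via Irby: 13.3 + 8.2 = $21.5.

$21.5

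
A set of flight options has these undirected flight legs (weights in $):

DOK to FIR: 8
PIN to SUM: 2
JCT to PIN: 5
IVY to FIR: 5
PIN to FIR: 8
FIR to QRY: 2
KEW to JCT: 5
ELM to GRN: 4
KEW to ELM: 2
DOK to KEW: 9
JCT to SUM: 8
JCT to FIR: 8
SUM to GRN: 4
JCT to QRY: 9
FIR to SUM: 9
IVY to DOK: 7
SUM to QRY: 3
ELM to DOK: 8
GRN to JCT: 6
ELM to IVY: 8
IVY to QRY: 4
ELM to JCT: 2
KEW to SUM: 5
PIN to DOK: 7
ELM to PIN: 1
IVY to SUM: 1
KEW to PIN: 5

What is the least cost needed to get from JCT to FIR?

Compare a few routes:
JCT → ELM → PIN → SUM → QRY → FIR: 2+1+2+3+2 = 10
JCT → FIR: 8 = 8
The minimum is $8 via JCT → FIR.

$8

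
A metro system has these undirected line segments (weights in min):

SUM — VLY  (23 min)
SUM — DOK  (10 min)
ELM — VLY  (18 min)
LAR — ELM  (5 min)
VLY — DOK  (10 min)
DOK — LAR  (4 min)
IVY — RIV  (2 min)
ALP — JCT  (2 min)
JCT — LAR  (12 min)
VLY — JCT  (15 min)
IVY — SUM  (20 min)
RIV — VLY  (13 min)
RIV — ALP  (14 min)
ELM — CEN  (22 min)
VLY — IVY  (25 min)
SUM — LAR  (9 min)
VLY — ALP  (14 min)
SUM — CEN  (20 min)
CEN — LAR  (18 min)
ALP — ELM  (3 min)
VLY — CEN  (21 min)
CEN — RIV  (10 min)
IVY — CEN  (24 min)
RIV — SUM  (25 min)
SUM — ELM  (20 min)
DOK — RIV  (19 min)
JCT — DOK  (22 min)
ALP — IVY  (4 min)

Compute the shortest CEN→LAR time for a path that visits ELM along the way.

Best CEN to ELM: CEN–RIV–IVY–ALP–ELM costing 19
Shortest ELM→LAR: ELM–LAR = 5
Total via ELM: 19 + 5 = 24 min.

24 min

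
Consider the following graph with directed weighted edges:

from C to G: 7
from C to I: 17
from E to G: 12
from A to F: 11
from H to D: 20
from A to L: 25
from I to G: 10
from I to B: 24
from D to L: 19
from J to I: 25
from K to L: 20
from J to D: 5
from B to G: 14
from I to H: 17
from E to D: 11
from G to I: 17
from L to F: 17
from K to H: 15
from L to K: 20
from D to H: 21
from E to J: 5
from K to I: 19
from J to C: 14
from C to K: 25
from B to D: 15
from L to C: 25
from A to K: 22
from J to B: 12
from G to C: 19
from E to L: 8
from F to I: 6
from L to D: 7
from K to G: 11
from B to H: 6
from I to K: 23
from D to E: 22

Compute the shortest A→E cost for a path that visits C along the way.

120

Shortest A→C: A → F → I → G → C = 46
Shortest C→E: C → K → L → D → E = 74
Total via C: 46 + 74 = 120.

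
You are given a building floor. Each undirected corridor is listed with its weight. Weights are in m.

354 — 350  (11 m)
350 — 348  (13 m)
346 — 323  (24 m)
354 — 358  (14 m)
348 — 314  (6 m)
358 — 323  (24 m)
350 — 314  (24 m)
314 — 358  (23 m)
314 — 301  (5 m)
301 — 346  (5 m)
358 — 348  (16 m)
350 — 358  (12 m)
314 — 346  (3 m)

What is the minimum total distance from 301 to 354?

Settle nodes by increasing distance from 301:
301: 0
314: 5  (via 301)
346: 5  (via 301)
348: 11  (via 314)
350: 24  (via 348)
358: 27  (via 348)
323: 29  (via 346)
354: 35  (via 350)
Shortest route: 301 → 314 → 348 → 350 → 354 = 35 m.

35 m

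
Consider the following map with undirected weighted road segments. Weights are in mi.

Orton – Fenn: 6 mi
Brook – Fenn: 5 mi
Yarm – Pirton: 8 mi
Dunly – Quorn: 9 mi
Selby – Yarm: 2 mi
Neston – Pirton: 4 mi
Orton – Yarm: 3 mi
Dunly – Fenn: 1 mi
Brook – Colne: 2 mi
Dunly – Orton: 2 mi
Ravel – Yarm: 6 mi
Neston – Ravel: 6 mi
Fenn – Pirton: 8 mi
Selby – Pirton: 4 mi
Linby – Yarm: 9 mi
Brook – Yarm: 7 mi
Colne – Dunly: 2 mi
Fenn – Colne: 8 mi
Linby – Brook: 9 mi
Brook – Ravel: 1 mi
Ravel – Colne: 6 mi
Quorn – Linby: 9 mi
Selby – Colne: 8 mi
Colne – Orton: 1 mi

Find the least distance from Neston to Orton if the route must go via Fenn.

15 mi

Shortest Neston→Fenn: Neston–Pirton–Fenn = 12
Best Fenn to Orton: Fenn–Dunly–Orton costing 3
Total via Fenn: 12 + 3 = 15 mi.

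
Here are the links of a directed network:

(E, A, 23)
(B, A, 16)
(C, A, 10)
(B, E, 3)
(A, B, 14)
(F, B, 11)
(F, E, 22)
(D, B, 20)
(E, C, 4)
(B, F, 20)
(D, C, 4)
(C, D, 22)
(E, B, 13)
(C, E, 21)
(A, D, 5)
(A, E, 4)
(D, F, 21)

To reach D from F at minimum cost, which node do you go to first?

B

Candidate routes:
F - B - A - D: 11+16+5 = 32
F - B - E - C - A - D: 11+3+4+10+5 = 33
The minimum is 32 via F - B - A - D.
So from F the first move is to B.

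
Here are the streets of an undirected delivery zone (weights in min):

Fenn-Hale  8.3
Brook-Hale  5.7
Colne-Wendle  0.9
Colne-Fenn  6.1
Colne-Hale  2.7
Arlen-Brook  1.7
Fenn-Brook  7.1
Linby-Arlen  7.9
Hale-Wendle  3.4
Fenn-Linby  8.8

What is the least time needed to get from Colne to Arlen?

Enumerating some paths:
Colne - Hale - Brook - Arlen: 2.7+5.7+1.7 = 10.1
Colne - Fenn - Brook - Arlen: 6.1+7.1+1.7 = 14.9
Colne - Wendle - Hale - Brook - Arlen: 0.9+3.4+5.7+1.7 = 11.7
The minimum is 10.1 min via Colne - Hale - Brook - Arlen.

10.1 min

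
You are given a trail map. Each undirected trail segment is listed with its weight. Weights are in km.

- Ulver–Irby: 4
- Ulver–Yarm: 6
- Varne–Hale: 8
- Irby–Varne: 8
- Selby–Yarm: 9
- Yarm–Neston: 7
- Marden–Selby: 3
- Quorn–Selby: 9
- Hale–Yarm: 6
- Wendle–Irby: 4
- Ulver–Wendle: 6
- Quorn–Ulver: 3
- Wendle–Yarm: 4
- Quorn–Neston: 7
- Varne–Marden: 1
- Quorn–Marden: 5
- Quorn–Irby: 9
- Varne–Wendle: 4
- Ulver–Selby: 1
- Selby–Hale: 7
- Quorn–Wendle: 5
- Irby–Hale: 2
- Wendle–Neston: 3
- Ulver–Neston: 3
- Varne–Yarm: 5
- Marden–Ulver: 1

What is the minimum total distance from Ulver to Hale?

Shortest distances from Ulver:
Ulver: 0
Selby: 1  (via Ulver)
Marden: 1  (via Ulver)
Varne: 2  (via Marden)
Neston: 3  (via Ulver)
Quorn: 3  (via Ulver)
Irby: 4  (via Ulver)
Yarm: 6  (via Ulver)
Hale: 6  (via Irby)
Shortest route: Ulver → Irby → Hale = 6 km.

6 km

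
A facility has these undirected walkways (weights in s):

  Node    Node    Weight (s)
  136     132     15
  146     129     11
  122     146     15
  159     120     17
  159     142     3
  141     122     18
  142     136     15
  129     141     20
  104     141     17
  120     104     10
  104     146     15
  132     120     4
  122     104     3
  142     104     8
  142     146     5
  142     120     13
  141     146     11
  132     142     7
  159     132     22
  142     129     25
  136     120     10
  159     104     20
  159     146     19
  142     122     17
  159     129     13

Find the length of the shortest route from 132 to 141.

23 s

Shortest distances from 132:
132: 0
120: 4  (via 132)
142: 7  (via 132)
159: 10  (via 142)
146: 12  (via 142)
104: 14  (via 120)
136: 14  (via 120)
122: 17  (via 104)
129: 23  (via 159)
141: 23  (via 146)
Shortest route: 132–142–146–141 = 23 s.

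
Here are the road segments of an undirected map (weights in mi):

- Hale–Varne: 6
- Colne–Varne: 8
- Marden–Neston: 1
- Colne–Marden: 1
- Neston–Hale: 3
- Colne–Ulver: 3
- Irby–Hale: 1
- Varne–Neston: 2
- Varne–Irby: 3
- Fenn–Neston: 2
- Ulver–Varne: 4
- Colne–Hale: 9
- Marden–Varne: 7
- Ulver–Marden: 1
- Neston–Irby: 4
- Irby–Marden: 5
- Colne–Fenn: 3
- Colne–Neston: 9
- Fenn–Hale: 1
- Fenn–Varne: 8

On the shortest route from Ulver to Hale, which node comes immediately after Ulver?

Compare a few routes:
Ulver–Marden–Colne–Fenn–Hale: 1+1+3+1 = 6
Ulver–Marden–Neston–Hale: 1+1+3 = 5
Cheapest is Ulver–Marden–Neston–Hale at 5 mi.
So from Ulver the first move is to Marden.

Marden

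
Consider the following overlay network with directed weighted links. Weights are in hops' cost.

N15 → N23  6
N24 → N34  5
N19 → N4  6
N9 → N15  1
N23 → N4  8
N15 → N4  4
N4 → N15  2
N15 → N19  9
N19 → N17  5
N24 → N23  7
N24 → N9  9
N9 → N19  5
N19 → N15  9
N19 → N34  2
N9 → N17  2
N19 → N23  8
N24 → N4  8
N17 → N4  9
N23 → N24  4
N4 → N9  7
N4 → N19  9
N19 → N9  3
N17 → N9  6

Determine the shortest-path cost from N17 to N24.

Candidate routes:
N17 → N9 → N15 → N23 → N24: 6+1+6+4 = 17
N17 → N4 → N15 → N23 → N24: 9+2+6+4 = 21
Cheapest is N17 → N9 → N15 → N23 → N24 at 17 hops' cost.

17 hops' cost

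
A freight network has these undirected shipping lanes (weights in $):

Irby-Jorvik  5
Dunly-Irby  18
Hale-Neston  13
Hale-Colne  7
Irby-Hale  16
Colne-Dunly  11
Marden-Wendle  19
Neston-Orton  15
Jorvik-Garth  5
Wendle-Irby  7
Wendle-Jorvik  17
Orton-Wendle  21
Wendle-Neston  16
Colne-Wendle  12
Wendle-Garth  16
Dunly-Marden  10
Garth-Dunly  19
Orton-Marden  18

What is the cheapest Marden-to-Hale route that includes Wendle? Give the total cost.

$38

Best Marden to Wendle: Marden–Wendle costing 19
Shortest Wendle→Hale: Wendle–Colne–Hale = 19
Total via Wendle: 19 + 19 = $38.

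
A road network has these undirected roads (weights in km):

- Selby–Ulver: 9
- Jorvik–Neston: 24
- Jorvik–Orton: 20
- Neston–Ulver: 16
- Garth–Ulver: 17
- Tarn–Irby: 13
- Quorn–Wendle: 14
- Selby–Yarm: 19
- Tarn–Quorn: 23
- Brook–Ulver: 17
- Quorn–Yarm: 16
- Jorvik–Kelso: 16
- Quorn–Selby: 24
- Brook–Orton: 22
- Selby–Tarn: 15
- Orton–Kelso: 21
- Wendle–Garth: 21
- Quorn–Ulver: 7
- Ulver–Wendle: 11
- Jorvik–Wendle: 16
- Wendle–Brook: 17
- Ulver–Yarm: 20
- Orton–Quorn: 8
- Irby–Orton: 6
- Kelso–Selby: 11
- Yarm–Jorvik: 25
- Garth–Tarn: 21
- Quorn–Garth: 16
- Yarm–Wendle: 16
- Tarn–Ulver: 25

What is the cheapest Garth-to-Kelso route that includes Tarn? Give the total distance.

47 km

Best Garth to Tarn: Garth → Tarn costing 21
Shortest Tarn→Kelso: Tarn → Selby → Kelso = 26
Total via Tarn: 21 + 26 = 47 km.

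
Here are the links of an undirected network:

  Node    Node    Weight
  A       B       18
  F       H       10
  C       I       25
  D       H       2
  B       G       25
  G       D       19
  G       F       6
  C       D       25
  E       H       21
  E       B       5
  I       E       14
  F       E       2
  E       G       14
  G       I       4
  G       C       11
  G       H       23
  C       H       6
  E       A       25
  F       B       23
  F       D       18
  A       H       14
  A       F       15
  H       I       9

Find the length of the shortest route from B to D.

Candidate routes:
B–E–F–H–D: 5+2+10+2 = 19
B–E–F–D: 5+2+18 = 25
B–E–F–G–I–H–D: 5+2+6+4+9+2 = 28
The minimum is 19 via B–E–F–H–D.

19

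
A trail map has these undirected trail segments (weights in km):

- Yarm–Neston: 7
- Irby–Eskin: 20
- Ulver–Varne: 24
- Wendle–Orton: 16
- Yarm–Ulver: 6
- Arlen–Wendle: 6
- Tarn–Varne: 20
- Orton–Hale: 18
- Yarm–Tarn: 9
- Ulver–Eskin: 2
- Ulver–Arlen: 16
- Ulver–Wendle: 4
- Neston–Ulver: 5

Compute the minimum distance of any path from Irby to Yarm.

28 km

Settle nodes by increasing distance from Irby:
Irby: 0
Eskin: 20  (via Irby)
Ulver: 22  (via Eskin)
Wendle: 26  (via Ulver)
Neston: 27  (via Ulver)
Yarm: 28  (via Ulver)
Shortest route: Irby → Eskin → Ulver → Yarm = 28 km.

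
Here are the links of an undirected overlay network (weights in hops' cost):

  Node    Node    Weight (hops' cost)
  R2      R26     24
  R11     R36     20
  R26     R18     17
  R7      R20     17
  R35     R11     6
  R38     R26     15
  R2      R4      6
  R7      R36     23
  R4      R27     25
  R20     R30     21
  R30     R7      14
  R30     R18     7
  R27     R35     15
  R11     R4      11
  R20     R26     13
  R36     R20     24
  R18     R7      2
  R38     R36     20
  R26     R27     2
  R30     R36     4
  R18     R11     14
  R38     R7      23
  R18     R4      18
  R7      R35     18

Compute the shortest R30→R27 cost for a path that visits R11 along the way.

Shortest R30→R11: R30–R18–R11 = 21
Shortest R11→R27: R11–R35–R27 = 21
Total via R11: 21 + 21 = 42 hops' cost.

42 hops' cost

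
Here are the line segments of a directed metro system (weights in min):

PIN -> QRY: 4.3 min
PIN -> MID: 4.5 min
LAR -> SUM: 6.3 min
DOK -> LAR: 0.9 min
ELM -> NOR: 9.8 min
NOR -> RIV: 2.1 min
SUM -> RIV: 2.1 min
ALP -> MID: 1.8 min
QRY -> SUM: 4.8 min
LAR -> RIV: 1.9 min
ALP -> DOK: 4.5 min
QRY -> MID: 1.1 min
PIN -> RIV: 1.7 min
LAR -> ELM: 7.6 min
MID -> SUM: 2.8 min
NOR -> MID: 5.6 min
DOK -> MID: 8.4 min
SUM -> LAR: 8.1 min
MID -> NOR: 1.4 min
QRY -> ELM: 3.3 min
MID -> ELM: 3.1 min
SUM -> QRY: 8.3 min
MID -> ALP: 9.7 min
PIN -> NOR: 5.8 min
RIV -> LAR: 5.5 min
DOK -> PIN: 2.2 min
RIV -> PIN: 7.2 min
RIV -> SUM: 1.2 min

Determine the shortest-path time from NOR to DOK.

Candidate routes:
NOR - RIV - SUM - QRY - MID - ALP - DOK: 2.1+1.2+8.3+1.1+9.7+4.5 = 26.9
NOR - RIV - PIN - MID - ALP - DOK: 2.1+7.2+4.5+9.7+4.5 = 28
NOR - MID - ALP - DOK: 5.6+9.7+4.5 = 19.8
Cheapest is NOR - MID - ALP - DOK at 19.8 min.

19.8 min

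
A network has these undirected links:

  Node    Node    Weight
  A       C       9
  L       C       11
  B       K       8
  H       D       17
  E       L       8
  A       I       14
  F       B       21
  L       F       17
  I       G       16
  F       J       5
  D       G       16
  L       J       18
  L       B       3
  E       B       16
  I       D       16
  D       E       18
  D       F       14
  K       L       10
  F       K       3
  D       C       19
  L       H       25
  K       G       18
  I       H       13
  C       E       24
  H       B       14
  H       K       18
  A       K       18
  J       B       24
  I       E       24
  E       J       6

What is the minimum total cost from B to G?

26

Enumerating some paths:
B → L → F → K → G: 3+17+3+18 = 41
B → K → F → D → G: 8+3+14+16 = 41
B → K → G: 8+18 = 26
B → L → K → G: 3+10+18 = 31
The minimum is 26 via B → K → G.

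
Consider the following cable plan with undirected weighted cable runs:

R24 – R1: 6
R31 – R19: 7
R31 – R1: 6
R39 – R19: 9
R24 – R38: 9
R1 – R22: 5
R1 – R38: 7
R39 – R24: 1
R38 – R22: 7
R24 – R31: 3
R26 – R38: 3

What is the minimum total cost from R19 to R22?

Running Dijkstra from R19:
R19: 0
R31: 7  (via R19)
R39: 9  (via R19)
R24: 10  (via R31)
R1: 13  (via R31)
R22: 18  (via R1)
Shortest route: R19–R31–R1–R22 = 18.

18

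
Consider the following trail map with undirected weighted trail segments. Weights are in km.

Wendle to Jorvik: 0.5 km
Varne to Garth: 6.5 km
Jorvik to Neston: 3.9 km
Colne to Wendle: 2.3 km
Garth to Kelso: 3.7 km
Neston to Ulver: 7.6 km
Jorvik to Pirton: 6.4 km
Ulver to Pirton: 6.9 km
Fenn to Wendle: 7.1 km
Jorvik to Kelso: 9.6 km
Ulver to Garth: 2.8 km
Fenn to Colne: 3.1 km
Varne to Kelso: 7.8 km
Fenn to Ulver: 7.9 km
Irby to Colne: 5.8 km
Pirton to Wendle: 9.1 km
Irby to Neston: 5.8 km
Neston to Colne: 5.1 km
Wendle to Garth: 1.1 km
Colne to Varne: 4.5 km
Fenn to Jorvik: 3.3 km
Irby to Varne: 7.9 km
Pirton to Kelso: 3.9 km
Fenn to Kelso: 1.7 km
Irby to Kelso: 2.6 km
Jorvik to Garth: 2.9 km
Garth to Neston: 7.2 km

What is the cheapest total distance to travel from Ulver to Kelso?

Compare a few routes:
Ulver–Garth–Kelso: 2.8+3.7 = 6.5
Ulver–Fenn–Kelso: 7.9+1.7 = 9.6
Ulver–Garth–Wendle–Jorvik–Fenn–Kelso: 2.8+1.1+0.5+3.3+1.7 = 9.4
The minimum is 6.5 km via Ulver–Garth–Kelso.

6.5 km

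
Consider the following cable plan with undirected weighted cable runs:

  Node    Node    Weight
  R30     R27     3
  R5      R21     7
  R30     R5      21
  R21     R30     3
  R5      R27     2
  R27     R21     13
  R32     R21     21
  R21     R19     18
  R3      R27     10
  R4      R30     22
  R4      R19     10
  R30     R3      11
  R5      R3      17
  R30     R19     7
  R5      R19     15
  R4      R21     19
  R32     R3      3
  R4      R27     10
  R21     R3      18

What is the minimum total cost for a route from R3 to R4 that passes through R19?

28

Shortest R3→R19: R3–R30–R19 = 18
Shortest R19→R4: R19–R4 = 10
Total via R19: 18 + 10 = 28.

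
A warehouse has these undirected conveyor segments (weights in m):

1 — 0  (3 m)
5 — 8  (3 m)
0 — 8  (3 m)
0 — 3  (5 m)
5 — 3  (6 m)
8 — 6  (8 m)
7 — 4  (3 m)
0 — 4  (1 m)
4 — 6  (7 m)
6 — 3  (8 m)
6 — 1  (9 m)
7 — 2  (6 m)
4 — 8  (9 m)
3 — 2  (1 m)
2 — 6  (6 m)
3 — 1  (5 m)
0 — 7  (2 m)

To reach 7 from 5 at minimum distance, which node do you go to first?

8

Enumerating some paths:
5 - 8 - 0 - 4 - 7: 3+3+1+3 = 10
5 - 8 - 0 - 7: 3+3+2 = 8
Cheapest is 5 - 8 - 0 - 7 at 8 m.
So from 5 the first move is to 8.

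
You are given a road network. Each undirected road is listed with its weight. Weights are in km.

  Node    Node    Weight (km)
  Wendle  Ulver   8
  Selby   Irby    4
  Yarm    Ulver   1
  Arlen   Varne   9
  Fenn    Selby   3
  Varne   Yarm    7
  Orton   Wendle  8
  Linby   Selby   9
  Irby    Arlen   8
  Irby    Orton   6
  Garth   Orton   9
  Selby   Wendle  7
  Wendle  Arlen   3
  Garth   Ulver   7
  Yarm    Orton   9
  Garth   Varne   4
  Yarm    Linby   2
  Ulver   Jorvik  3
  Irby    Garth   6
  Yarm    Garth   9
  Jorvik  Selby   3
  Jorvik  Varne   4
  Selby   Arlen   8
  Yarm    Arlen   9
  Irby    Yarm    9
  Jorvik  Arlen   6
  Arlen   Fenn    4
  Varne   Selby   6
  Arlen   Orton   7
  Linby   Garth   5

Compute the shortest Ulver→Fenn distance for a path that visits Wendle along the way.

15 km

Shortest Ulver→Wendle: Ulver → Wendle = 8
Best Wendle to Fenn: Wendle → Arlen → Fenn costing 7
Total via Wendle: 8 + 7 = 15 km.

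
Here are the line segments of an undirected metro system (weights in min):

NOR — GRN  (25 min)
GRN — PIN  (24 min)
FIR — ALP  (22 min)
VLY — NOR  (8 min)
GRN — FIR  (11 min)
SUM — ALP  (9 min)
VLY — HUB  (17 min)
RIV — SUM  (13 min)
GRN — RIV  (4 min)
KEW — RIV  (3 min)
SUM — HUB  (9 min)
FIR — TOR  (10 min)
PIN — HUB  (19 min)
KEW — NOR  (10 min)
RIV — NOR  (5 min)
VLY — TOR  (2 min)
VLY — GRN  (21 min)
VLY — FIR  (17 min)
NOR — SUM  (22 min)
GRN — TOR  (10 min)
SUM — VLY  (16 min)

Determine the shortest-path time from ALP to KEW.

Compare a few routes:
ALP–SUM–RIV–KEW: 9+13+3 = 25
ALP–SUM–RIV–NOR–KEW: 9+13+5+10 = 37
Cheapest is ALP–SUM–RIV–KEW at 25 min.

25 min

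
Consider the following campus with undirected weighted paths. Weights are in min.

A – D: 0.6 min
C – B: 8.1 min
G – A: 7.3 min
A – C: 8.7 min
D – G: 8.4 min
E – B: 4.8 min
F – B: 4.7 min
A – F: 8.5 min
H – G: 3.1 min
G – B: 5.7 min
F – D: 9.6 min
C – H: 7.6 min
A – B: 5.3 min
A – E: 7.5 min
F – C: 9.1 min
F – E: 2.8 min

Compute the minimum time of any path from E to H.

13.6 min

Running Dijkstra from E:
E: 0
F: 2.8  (via E)
B: 4.8  (via E)
A: 7.5  (via E)
D: 8.1  (via A)
G: 10.5  (via B)
C: 11.9  (via F)
H: 13.6  (via G)
Shortest route: E–B–G–H = 13.6 min.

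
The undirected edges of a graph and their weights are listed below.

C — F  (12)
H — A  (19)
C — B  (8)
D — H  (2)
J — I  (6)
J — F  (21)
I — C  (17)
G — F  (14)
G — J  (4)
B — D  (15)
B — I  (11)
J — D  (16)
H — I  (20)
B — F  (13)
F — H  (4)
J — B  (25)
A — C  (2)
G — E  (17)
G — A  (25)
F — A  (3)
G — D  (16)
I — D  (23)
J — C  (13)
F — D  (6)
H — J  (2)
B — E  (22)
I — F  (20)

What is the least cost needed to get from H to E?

Enumerating some paths:
H → D → G → E: 2+16+17 = 35
H → F → G → E: 4+14+17 = 35
H → J → G → E: 2+4+17 = 23
Cheapest is H → J → G → E at 23.

23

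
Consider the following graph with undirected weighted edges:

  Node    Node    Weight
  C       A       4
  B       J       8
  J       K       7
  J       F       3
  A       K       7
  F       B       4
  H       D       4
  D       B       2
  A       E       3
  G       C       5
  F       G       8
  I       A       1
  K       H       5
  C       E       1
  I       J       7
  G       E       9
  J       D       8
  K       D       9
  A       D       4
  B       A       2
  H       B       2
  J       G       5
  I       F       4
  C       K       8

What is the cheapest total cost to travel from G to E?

Settle nodes by increasing distance from G:
G: 0
C: 5  (via G)
J: 5  (via G)
E: 6  (via C)
Shortest route: G → C → E = 6.

6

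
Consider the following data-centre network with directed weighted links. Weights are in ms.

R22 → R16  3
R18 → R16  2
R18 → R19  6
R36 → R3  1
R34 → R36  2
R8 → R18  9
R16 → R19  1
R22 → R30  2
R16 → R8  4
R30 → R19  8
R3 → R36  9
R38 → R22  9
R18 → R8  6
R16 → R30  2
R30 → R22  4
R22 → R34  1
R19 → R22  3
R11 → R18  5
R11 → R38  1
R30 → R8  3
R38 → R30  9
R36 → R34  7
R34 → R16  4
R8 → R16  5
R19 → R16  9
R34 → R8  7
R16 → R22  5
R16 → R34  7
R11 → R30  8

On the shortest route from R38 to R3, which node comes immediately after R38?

R22

Enumerating some paths:
R38 → R22 → R16 → R34 → R36 → R3: 9+3+7+2+1 = 22
R38 → R30 → R19 → R22 → R34 → R36 → R3: 9+8+3+1+2+1 = 24
R38 → R22 → R34 → R36 → R3: 9+1+2+1 = 13
R38 → R30 → R22 → R34 → R36 → R3: 9+4+1+2+1 = 17
Cheapest is R38 → R22 → R34 → R36 → R3 at 13 ms.
So from R38 the first move is to R22.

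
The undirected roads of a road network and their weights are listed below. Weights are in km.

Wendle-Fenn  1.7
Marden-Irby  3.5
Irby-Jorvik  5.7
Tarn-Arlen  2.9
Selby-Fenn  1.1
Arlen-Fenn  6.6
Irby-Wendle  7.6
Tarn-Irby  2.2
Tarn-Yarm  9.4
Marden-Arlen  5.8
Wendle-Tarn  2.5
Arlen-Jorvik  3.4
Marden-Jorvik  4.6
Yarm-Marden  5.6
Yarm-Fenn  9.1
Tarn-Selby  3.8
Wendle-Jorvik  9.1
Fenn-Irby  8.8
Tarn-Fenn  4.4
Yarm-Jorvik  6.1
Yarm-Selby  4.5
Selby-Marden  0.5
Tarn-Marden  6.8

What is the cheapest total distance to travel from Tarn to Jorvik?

6.3 km

Shortest distances from Tarn:
Tarn: 0
Irby: 2.2  (via Tarn)
Wendle: 2.5  (via Tarn)
Arlen: 2.9  (via Tarn)
Selby: 3.8  (via Tarn)
Fenn: 4.2  (via Wendle)
Marden: 4.3  (via Selby)
Jorvik: 6.3  (via Arlen)
Shortest route: Tarn → Arlen → Jorvik = 6.3 km.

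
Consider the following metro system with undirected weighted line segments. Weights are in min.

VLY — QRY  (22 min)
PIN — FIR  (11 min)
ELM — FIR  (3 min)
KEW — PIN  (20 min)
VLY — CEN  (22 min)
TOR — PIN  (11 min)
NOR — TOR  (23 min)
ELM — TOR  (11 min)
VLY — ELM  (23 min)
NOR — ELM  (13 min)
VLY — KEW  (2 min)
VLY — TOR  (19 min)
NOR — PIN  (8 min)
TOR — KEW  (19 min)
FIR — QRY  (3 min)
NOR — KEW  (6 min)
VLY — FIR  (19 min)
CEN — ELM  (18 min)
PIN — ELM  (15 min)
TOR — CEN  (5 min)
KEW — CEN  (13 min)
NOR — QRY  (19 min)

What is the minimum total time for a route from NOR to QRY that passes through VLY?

Shortest NOR→VLY: NOR–KEW–VLY = 8
Shortest VLY→QRY: VLY–QRY = 22
Total via VLY: 8 + 22 = 30 min.

30 min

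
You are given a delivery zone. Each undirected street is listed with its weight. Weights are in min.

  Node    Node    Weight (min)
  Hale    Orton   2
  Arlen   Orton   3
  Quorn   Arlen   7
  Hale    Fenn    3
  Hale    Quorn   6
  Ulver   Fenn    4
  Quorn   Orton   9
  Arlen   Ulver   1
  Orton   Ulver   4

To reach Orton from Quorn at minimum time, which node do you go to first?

Hale

Candidate routes:
Quorn → Orton: 9 = 9
Quorn → Hale → Orton: 6+2 = 8
The minimum is 8 min via Quorn → Hale → Orton.
So from Quorn the first move is to Hale.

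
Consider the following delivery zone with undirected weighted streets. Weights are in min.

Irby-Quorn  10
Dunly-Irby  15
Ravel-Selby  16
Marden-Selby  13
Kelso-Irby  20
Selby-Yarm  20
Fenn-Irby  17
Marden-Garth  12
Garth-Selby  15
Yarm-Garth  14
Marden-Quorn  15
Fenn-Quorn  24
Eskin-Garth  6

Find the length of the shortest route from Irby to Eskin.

43 min

Running Dijkstra from Irby:
Irby: 0
Quorn: 10  (via Irby)
Dunly: 15  (via Irby)
Fenn: 17  (via Irby)
Kelso: 20  (via Irby)
Marden: 25  (via Quorn)
Garth: 37  (via Marden)
Selby: 38  (via Marden)
Eskin: 43  (via Garth)
Shortest route: Irby–Quorn–Marden–Garth–Eskin = 43 min.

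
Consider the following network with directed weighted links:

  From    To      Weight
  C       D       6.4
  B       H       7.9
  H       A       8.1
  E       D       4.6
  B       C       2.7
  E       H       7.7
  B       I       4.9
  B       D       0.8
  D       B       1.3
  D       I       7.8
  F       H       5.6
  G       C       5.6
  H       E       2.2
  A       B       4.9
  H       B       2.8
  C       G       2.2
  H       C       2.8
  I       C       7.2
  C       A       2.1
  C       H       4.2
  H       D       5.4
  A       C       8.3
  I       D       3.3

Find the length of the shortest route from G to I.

17.5

Running Dijkstra from G:
G: 0
C: 5.6  (via G)
A: 7.7  (via C)
H: 9.8  (via C)
D: 12  (via C)
E: 12  (via H)
B: 12.6  (via A)
I: 17.5  (via B)
Shortest route: G–C–A–B–I = 17.5.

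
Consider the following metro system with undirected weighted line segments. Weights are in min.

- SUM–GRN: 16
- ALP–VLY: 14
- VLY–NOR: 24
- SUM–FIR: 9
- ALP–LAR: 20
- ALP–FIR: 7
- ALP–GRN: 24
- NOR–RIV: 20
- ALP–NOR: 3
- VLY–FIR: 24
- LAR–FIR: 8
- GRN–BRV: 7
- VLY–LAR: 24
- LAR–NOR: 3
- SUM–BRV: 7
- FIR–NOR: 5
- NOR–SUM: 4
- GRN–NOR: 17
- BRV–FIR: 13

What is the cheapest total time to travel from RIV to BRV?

Running Dijkstra from RIV:
RIV: 0
NOR: 20  (via RIV)
LAR: 23  (via NOR)
ALP: 23  (via NOR)
SUM: 24  (via NOR)
FIR: 25  (via NOR)
BRV: 31  (via SUM)
Shortest route: RIV–NOR–SUM–BRV = 31 min.

31 min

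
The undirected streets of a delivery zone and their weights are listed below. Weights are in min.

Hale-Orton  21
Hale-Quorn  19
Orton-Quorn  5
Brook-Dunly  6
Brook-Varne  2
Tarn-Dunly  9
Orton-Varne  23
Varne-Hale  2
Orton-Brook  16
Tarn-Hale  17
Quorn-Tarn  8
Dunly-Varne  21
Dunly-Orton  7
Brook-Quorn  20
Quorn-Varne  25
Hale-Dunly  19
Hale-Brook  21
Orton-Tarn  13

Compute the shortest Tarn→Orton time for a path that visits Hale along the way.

Best Tarn to Hale: Tarn–Hale costing 17
Shortest Hale→Orton: Hale–Varne–Brook–Dunly–Orton = 17
Total via Hale: 17 + 17 = 34 min.

34 min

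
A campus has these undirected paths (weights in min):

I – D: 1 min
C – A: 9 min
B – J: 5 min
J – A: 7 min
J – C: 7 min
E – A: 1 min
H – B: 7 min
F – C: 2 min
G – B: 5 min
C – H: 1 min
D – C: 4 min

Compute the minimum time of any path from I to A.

14 min

Running Dijkstra from I:
I: 0
D: 1  (via I)
C: 5  (via D)
H: 6  (via C)
F: 7  (via C)
J: 12  (via C)
B: 13  (via H)
A: 14  (via C)
Shortest route: I → D → C → A = 14 min.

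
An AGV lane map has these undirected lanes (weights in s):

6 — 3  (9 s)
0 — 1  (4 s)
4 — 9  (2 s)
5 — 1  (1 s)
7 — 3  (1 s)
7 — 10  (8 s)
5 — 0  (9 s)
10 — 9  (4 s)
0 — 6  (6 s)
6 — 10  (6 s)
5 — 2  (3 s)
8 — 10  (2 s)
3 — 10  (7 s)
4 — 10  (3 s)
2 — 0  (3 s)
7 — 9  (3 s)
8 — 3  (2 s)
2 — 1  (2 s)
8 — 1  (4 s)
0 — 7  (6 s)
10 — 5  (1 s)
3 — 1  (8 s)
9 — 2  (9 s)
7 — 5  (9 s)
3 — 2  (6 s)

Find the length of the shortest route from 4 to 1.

Compare a few routes:
4 - 10 - 5 - 1: 3+1+1 = 5
4 - 9 - 10 - 5 - 1: 2+4+1+1 = 8
Cheapest is 4 - 10 - 5 - 1 at 5 s.

5 s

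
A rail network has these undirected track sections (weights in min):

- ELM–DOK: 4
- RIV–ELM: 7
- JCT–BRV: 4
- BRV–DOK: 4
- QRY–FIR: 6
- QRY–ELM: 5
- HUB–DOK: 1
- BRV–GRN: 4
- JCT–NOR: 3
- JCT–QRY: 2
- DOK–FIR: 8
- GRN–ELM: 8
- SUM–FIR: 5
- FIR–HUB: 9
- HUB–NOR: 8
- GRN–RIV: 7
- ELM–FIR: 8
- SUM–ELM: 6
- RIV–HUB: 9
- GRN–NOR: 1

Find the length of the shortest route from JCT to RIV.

11 min

Candidate routes:
JCT–QRY–ELM–RIV: 2+5+7 = 14
JCT–NOR–GRN–RIV: 3+1+7 = 11
The minimum is 11 min via JCT–NOR–GRN–RIV.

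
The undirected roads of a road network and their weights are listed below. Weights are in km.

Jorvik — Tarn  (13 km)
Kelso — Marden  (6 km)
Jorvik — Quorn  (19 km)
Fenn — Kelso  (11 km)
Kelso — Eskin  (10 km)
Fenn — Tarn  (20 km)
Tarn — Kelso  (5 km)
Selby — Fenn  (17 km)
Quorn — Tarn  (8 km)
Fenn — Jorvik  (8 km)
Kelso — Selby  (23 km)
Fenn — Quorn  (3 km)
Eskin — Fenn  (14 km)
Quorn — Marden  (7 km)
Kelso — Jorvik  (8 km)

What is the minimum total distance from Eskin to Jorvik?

18 km

Enumerating some paths:
Eskin - Fenn - Jorvik: 14+8 = 22
Eskin - Kelso - Jorvik: 10+8 = 18
Cheapest is Eskin - Kelso - Jorvik at 18 km.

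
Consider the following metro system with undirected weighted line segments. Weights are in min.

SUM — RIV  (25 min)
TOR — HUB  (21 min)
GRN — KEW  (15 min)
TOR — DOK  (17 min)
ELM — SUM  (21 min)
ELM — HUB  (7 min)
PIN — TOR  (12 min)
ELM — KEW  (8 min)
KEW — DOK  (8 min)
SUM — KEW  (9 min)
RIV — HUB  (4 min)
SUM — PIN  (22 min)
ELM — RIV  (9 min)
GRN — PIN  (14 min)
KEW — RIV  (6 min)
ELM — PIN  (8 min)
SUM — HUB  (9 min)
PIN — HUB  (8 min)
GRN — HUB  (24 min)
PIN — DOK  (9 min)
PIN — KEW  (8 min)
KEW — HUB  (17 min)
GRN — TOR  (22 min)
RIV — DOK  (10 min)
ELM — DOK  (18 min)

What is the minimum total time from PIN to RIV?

12 min

Candidate routes:
PIN - ELM - RIV: 8+9 = 17
PIN - HUB - RIV: 8+4 = 12
PIN - KEW - RIV: 8+6 = 14
PIN - DOK - RIV: 9+10 = 19
Cheapest is PIN - HUB - RIV at 12 min.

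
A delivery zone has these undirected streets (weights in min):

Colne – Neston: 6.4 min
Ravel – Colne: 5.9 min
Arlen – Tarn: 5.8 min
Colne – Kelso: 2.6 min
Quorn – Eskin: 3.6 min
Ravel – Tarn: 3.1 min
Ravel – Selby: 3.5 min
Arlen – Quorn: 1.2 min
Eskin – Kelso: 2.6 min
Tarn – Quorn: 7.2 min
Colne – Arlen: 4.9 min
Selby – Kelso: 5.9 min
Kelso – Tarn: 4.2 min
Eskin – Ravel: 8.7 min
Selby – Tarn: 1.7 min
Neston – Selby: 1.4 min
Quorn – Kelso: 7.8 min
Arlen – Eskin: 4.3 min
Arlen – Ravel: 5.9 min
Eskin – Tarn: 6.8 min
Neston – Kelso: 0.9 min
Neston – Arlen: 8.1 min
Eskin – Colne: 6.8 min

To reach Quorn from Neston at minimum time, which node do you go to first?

Kelso

Compare a few routes:
Neston–Kelso–Eskin–Arlen–Quorn: 0.9+2.6+4.3+1.2 = 9
Neston–Arlen–Quorn: 8.1+1.2 = 9.3
Neston–Kelso–Eskin–Quorn: 0.9+2.6+3.6 = 7.1
Neston–Kelso–Quorn: 0.9+7.8 = 8.7
Cheapest is Neston–Kelso–Eskin–Quorn at 7.1 min.
So from Neston the first move is to Kelso.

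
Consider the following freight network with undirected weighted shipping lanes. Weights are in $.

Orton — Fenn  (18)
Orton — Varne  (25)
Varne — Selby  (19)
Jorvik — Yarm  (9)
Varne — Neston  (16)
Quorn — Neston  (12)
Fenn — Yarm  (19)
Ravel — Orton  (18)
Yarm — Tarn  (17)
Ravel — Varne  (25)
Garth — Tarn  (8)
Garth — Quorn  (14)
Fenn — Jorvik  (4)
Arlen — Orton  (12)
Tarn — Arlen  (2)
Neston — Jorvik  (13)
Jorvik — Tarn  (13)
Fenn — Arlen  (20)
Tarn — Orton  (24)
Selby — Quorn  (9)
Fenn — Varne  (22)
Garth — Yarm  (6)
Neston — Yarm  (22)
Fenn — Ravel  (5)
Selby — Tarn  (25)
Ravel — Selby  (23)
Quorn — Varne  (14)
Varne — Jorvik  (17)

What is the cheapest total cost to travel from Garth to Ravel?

$24

Compare a few routes:
Garth → Tarn → Jorvik → Fenn → Ravel: 8+13+4+5 = 30
Garth → Yarm → Fenn → Ravel: 6+19+5 = 30
Garth → Yarm → Jorvik → Fenn → Ravel: 6+9+4+5 = 24
The minimum is $24 via Garth → Yarm → Jorvik → Fenn → Ravel.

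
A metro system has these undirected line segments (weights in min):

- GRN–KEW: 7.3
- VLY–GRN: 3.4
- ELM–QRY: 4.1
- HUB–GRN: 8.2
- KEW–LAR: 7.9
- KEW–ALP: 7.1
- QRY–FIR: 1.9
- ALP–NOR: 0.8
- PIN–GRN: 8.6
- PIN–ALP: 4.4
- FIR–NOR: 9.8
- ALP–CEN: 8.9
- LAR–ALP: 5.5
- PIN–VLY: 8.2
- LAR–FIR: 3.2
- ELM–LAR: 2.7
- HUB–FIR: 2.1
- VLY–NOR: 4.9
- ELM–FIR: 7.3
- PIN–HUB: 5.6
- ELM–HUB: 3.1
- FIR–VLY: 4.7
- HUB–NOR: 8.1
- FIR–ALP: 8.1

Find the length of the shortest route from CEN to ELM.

17.1 min

Shortest distances from CEN:
CEN: 0
ALP: 8.9  (via CEN)
NOR: 9.7  (via ALP)
PIN: 13.3  (via ALP)
LAR: 14.4  (via ALP)
VLY: 14.6  (via NOR)
KEW: 16  (via ALP)
FIR: 17  (via ALP)
ELM: 17.1  (via LAR)
Shortest route: CEN–ALP–LAR–ELM = 17.1 min.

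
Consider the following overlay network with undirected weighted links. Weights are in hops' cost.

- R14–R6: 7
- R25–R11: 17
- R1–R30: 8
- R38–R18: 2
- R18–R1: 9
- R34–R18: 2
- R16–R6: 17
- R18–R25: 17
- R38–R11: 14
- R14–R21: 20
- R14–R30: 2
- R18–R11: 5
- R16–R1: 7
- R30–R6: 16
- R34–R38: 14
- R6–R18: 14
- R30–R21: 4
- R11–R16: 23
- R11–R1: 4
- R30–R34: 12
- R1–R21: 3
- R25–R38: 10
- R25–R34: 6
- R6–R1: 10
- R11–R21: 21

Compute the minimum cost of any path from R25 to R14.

20 hops' cost

Candidate routes:
R25–R34–R18–R11–R1–R21–R30–R14: 6+2+5+4+3+4+2 = 26
R25–R34–R30–R14: 6+12+2 = 20
R25–R34–R18–R1–R30–R14: 6+2+9+8+2 = 27
R25–R34–R18–R1–R21–R30–R14: 6+2+9+3+4+2 = 26
The minimum is 20 hops' cost via R25–R34–R30–R14.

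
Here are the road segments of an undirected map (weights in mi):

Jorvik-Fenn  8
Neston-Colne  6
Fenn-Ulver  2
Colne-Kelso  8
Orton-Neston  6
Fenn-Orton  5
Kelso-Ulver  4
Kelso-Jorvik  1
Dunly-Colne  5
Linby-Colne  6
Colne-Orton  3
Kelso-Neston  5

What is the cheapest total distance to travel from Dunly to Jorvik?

Settle nodes by increasing distance from Dunly:
Dunly: 0
Colne: 5  (via Dunly)
Orton: 8  (via Colne)
Linby: 11  (via Colne)
Neston: 11  (via Colne)
Fenn: 13  (via Orton)
Kelso: 13  (via Colne)
Jorvik: 14  (via Kelso)
Shortest route: Dunly–Colne–Kelso–Jorvik = 14 mi.

14 mi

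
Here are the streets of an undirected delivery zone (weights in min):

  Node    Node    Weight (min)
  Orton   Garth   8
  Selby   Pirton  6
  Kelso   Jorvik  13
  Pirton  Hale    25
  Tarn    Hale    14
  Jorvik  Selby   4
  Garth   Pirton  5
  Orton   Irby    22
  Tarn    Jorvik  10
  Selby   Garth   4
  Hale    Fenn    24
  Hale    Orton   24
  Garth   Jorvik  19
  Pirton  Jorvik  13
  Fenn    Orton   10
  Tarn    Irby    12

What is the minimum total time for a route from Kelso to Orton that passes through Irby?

Shortest Kelso→Irby: Kelso–Jorvik–Tarn–Irby = 35
Shortest Irby→Orton: Irby–Orton = 22
Total via Irby: 35 + 22 = 57 min.

57 min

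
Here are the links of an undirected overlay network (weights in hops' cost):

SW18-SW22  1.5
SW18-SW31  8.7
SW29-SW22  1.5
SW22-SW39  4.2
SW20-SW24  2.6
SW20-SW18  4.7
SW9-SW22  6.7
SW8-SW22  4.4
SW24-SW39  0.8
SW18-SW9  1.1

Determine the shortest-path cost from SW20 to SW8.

10.6 hops' cost

Running Dijkstra from SW20:
SW20: 0
SW24: 2.6  (via SW20)
SW39: 3.4  (via SW24)
SW18: 4.7  (via SW20)
SW9: 5.8  (via SW18)
SW22: 6.2  (via SW18)
SW29: 7.7  (via SW22)
SW8: 10.6  (via SW22)
Shortest route: SW20 → SW18 → SW22 → SW8 = 10.6 hops' cost.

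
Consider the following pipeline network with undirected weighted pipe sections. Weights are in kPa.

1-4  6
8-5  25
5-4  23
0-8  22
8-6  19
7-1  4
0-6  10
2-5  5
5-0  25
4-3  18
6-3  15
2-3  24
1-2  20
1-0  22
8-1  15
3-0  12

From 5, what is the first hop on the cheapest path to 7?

2

Compare a few routes:
5 → 0 → 1 → 7: 25+22+4 = 51
5 → 2 → 1 → 7: 5+20+4 = 29
5 → 8 → 1 → 7: 25+15+4 = 44
5 → 4 → 1 → 7: 23+6+4 = 33
Cheapest is 5 → 2 → 1 → 7 at 29 kPa.
So from 5 the first move is to 2.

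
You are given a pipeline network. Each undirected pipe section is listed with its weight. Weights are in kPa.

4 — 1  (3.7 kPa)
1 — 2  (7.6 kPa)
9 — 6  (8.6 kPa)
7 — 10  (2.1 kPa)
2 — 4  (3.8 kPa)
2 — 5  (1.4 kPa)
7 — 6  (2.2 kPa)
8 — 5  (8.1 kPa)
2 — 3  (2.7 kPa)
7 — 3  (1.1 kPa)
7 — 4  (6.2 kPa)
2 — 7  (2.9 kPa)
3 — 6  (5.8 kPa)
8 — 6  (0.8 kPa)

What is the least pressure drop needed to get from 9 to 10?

12.9 kPa

Enumerating some paths:
9 - 6 - 3 - 7 - 10: 8.6+5.8+1.1+2.1 = 17.6
9 - 6 - 7 - 10: 8.6+2.2+2.1 = 12.9
9 - 6 - 8 - 5 - 2 - 7 - 10: 8.6+0.8+8.1+1.4+2.9+2.1 = 23.9
9 - 6 - 3 - 2 - 7 - 10: 8.6+5.8+2.7+2.9+2.1 = 22.1
The minimum is 12.9 kPa via 9 - 6 - 7 - 10.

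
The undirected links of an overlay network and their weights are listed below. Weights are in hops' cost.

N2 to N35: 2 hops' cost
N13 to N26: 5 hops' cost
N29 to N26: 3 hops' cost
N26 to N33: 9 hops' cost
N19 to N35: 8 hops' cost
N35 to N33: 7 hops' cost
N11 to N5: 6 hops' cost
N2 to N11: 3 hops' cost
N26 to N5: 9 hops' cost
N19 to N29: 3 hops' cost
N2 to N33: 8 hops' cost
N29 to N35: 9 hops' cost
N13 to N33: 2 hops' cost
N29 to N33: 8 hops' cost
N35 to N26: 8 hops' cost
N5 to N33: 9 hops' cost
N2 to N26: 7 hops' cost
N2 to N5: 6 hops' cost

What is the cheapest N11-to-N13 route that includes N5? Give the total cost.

Shortest N11→N5: N11 → N5 = 6
Shortest N5→N13: N5 → N33 → N13 = 11
Total via N5: 6 + 11 = 17 hops' cost.

17 hops' cost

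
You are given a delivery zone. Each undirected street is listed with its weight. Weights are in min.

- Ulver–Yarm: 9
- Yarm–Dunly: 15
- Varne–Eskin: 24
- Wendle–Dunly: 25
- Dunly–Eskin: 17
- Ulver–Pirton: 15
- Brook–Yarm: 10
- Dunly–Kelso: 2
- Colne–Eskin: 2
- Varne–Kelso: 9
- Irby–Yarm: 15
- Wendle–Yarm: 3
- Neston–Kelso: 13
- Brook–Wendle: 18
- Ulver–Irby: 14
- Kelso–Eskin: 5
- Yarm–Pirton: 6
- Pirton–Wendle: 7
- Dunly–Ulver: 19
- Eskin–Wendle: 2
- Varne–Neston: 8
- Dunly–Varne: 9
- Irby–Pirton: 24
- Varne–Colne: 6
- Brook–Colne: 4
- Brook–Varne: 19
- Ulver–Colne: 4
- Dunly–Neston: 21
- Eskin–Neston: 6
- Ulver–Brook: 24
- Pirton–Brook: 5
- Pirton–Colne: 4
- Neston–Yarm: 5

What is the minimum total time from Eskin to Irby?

Shortest distances from Eskin:
Eskin: 0
Wendle: 2  (via Eskin)
Colne: 2  (via Eskin)
Yarm: 5  (via Wendle)
Kelso: 5  (via Eskin)
Pirton: 6  (via Colne)
Neston: 6  (via Eskin)
Brook: 6  (via Colne)
Ulver: 6  (via Colne)
Dunly: 7  (via Kelso)
Varne: 8  (via Colne)
Irby: 20  (via Yarm)
Shortest route: Eskin–Wendle–Yarm–Irby = 20 min.

20 min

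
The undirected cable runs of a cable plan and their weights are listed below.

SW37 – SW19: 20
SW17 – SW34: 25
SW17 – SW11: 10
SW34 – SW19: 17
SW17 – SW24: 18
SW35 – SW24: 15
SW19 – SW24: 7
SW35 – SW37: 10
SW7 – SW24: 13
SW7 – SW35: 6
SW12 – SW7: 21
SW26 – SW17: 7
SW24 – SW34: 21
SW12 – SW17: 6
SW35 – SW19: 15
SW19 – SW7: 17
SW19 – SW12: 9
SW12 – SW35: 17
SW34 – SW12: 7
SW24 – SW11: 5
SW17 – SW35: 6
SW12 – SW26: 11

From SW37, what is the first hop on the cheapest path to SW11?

SW35

Compare a few routes:
SW37 - SW35 - SW17 - SW11: 10+6+10 = 26
SW37 - SW35 - SW24 - SW11: 10+15+5 = 30
The minimum is 26 via SW37 - SW35 - SW17 - SW11.
So from SW37 the first move is to SW35.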